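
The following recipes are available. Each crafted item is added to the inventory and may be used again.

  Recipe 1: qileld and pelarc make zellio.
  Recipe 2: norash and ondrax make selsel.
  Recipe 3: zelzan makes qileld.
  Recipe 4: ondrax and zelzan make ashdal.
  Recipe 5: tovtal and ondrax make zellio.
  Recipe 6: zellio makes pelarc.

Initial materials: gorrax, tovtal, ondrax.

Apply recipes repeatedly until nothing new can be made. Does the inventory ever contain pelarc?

Using Recipe 5, tovtal and ondrax make zellio.
zellio → pelarc (Recipe 6).

Yes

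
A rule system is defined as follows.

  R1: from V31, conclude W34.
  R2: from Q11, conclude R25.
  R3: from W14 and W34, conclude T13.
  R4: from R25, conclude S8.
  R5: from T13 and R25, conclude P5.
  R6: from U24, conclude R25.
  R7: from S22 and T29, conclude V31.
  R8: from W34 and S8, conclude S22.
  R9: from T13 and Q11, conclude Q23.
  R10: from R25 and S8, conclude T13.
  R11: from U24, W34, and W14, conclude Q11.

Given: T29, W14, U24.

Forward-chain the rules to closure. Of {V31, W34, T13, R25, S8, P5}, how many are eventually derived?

U24 holds, so R25 follows (R6).
From R25, R4 gives S8.
R25 and S8 hold, so T13 follows (R10).
From T13 and R25, R5 gives P5.
V31 would need S22 and T29 (R7), but S22 is never established.
W34 would need V31 (R1), but V31 is never established.
T13: reached.
R25: reached.
S8: reached.
P5: reached.
Reached: T13, R25, S8, and P5 — 4 of the 6.

4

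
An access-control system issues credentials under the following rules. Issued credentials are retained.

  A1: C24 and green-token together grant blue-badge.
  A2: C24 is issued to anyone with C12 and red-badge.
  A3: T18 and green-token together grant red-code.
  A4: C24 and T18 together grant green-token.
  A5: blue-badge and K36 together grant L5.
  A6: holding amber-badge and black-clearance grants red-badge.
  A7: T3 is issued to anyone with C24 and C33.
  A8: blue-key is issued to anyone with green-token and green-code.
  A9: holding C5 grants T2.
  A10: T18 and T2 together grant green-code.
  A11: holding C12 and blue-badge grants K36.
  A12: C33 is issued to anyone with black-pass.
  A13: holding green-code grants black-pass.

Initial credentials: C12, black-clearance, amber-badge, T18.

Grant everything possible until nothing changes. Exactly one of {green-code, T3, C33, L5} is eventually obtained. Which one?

L5

Holding amber-badge and black-clearance grants red-badge (A6).
Holding C12 and red-badge grants C24 (A2).
Holding C24 and T18 grants green-token (A4).
Holding C24 and green-token grants blue-badge (A1).
Holding C12 and blue-badge grants K36 (A11).
Holding blue-badge and K36 grants L5 (A5).
green-code would need T18 and T2 (A10), but T2 is never granted. T3 would need C24 and C33 (A7), but C33 is never granted. C33 would need black-pass (A12), but black-pass is never granted.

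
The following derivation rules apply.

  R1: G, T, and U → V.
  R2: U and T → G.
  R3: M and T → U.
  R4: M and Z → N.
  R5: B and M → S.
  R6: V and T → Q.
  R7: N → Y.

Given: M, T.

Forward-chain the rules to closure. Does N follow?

No

N would need M and Z (R4), but Z is never established.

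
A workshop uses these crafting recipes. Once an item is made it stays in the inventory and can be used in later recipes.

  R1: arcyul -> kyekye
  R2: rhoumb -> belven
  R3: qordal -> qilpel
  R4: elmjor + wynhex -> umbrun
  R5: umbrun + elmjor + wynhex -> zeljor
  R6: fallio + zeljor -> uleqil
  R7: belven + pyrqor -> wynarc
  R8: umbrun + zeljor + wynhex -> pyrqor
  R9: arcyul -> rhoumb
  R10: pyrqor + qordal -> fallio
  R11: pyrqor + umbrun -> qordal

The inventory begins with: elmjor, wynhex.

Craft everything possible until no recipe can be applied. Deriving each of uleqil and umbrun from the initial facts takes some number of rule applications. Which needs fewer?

umbrun: Using R4, elmjor and wynhex make umbrun. [1 rule application]
uleqil: elmjor + wynhex -> umbrun (R4). umbrun + elmjor + wynhex -> zeljor (R5). Using R8, umbrun, zeljor, and wynhex make pyrqor. Using R11, pyrqor and umbrun make qordal. pyrqor + qordal -> fallio (R10). fallio + zeljor -> uleqil (R6). [6 rule applications]
umbrun needs fewer.

umbrun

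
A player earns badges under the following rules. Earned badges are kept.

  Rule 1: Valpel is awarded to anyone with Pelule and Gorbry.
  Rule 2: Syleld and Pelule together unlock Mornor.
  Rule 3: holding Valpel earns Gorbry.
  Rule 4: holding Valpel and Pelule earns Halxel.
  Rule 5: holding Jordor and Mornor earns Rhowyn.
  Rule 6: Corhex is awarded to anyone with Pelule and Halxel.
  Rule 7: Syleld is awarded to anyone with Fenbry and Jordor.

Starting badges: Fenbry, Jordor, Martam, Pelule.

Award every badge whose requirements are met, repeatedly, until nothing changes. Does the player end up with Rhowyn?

Yes

With Fenbry and Jordor, Syleld is earned (Rule 7).
With Syleld and Pelule, Mornor is earned (Rule 2).
With Jordor and Mornor, Rhowyn is earned (Rule 5).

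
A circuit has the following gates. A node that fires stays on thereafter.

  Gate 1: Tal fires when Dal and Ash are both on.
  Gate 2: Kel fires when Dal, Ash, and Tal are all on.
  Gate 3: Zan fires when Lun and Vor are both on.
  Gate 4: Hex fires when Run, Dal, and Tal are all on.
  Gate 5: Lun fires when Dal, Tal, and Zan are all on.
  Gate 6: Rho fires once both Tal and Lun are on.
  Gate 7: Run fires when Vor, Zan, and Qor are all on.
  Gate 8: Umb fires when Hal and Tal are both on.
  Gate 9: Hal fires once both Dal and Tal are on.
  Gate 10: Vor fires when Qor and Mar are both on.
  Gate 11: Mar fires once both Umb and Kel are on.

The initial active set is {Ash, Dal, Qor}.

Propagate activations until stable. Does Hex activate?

No

Hex would need Run, Dal, and Tal (Gate 4), but Run never turns on.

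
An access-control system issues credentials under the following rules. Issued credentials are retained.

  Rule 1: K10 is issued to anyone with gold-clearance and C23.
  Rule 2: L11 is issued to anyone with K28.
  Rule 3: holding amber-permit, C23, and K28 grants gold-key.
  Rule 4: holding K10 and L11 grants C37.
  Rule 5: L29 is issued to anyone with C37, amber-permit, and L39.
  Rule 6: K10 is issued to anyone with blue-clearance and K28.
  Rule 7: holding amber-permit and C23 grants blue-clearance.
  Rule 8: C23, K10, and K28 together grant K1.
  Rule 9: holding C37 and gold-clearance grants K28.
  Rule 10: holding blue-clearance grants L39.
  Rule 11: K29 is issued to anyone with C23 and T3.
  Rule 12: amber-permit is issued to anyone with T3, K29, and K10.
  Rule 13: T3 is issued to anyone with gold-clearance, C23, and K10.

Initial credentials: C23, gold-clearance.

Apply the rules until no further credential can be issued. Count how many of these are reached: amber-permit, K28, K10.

Holding gold-clearance and C23 grants K10 (Rule 1).
Holding gold-clearance, C23, and K10 grants T3 (Rule 13).
Holding C23 and T3 grants K29 (Rule 11).
Holding T3, K29, and K10 grants amber-permit (Rule 12).
amber-permit: reached.
K28 would need C37 and gold-clearance (Rule 9), but C37 is never granted.
K10: reached.
Reached: amber-permit and K10 — 2 of the 3.

2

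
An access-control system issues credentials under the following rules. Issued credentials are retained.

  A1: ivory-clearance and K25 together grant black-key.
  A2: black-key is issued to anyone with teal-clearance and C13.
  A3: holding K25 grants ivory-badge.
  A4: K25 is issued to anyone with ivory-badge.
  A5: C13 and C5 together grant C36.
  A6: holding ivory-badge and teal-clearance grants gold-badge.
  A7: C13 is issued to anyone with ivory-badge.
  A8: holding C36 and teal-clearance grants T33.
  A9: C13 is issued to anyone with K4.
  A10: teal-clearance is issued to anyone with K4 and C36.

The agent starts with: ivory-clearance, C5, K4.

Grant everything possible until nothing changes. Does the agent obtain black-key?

Holding K4 grants C13 (A9).
Holding C13 and C5 grants C36 (A5).
Holding K4 and C36 grants teal-clearance (A10).
Holding teal-clearance and C13 grants black-key (A2).

Yes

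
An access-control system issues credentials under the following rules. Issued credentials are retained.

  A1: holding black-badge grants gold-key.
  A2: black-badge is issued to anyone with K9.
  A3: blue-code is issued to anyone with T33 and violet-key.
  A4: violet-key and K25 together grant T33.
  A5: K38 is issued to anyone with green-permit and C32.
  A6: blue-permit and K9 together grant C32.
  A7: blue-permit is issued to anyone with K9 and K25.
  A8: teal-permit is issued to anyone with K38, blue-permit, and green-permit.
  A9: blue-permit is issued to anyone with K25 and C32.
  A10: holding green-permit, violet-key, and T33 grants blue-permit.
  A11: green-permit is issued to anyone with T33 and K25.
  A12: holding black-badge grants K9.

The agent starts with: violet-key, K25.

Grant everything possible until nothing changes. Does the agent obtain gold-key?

gold-key would need black-badge (A1), but black-badge is never granted.

No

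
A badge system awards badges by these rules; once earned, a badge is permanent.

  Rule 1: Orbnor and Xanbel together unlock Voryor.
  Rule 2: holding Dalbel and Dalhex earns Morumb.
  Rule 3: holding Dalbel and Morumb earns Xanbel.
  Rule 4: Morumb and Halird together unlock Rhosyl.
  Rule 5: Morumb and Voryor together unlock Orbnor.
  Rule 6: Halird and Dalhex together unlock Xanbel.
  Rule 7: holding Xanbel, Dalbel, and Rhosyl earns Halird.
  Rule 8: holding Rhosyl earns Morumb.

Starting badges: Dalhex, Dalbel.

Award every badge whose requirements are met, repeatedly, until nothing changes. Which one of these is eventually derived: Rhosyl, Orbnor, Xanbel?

With Dalbel and Dalhex, Morumb is earned (Rule 2).
With Dalbel and Morumb, Xanbel is earned (Rule 3).
Rhosyl would need Morumb and Halird (Rule 4), but Halird is never earned. Orbnor would need Morumb and Voryor (Rule 5), but Voryor is never earned.

Xanbel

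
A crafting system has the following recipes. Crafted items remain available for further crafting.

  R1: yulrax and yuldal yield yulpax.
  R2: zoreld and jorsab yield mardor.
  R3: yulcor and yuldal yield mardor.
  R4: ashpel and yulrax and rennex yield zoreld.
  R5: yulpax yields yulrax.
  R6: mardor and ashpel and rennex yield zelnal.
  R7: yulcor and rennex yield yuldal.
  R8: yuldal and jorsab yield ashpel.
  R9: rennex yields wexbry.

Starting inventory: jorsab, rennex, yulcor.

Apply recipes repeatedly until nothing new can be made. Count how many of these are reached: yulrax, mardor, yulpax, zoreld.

1

yulcor and rennex → yuldal (R7).
yulcor and yuldal → mardor (R3).
yulrax would need yulpax (R5), but yulpax is never obtained.
mardor: reached.
yulpax would need yulrax and yuldal (R1), but yulrax is never obtained.
zoreld would need ashpel, yulrax, and rennex (R4), but yulrax is never obtained.
Reached: mardor — 1 of the 4.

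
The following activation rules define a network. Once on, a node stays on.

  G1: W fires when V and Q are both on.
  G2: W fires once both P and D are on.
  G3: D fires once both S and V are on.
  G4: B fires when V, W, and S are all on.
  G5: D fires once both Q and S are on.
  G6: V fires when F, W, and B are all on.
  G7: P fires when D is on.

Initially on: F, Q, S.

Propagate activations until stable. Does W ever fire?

Yes

G5: Q and S on → D on.
G7: D on → P on.
P and D are on, so W fires (G2).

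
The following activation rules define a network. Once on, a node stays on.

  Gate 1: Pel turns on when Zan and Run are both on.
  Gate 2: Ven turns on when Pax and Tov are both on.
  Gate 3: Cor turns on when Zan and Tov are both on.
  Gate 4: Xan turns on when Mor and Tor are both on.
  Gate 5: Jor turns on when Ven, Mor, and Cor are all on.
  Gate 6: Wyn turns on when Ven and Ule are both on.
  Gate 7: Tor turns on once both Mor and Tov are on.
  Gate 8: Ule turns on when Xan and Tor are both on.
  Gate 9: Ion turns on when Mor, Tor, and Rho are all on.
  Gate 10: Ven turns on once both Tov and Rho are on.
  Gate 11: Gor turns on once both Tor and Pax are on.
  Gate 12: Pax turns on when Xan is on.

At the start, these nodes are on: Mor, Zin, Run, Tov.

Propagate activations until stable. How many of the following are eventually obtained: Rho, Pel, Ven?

Gate 7: Mor and Tov on → Tor on.
Gate 4: Mor and Tor on → Xan on.
Xan is on, so Pax turns on (Gate 12).
Pax and Tov are on, so Ven turns on (Gate 2).
No rule produces Rho, and it is not given.
Pel would need Zan and Run (Gate 1), but Zan never turns on.
Ven: reached.
Reached: Ven — 1 of the 3.

1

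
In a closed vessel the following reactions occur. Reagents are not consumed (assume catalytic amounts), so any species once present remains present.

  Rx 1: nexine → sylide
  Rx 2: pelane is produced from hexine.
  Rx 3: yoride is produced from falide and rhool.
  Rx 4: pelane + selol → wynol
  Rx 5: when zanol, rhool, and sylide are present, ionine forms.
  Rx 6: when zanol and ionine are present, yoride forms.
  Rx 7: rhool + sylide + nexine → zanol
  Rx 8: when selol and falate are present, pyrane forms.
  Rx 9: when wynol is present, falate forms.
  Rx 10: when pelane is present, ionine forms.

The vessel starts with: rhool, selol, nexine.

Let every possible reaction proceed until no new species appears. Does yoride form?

nexine present → sylide forms (Rx 1).
rhool, sylide, and nexine present → zanol forms (Rx 7).
zanol, rhool, and sylide present → ionine forms (Rx 5).
zanol and ionine present → yoride forms (Rx 6).

Yes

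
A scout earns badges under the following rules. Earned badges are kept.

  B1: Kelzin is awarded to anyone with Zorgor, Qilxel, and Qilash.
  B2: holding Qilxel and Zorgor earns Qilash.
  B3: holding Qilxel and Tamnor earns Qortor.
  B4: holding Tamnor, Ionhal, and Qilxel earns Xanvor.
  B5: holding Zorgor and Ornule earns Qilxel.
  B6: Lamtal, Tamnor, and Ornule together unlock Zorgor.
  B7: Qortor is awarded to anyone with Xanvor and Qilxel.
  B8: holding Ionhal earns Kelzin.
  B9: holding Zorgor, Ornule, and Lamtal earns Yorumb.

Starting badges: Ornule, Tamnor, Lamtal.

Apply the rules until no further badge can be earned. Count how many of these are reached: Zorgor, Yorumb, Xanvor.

2

With Lamtal, Tamnor, and Ornule, Zorgor is earned (B6).
With Zorgor, Ornule, and Lamtal, Yorumb is earned (B9).
Zorgor: reached.
Yorumb: reached.
Xanvor would need Tamnor, Ionhal, and Qilxel (B4), but Ionhal is never earned.
Reached: Zorgor and Yorumb — 2 of the 3.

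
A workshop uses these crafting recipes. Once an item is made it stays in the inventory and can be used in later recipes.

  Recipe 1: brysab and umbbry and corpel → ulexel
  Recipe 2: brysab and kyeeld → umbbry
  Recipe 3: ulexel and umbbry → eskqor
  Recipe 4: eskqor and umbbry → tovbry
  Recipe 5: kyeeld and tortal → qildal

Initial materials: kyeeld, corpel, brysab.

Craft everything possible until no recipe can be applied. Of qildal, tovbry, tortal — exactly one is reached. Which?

brysab and kyeeld → umbbry (Recipe 2).
brysab and umbbry and corpel → ulexel (Recipe 1).
Using Recipe 3, ulexel and umbbry make eskqor.
eskqor and umbbry → tovbry (Recipe 4).
No rule produces tortal, and it is not given. qildal would need kyeeld and tortal (Recipe 5), but tortal is never obtained.

tovbry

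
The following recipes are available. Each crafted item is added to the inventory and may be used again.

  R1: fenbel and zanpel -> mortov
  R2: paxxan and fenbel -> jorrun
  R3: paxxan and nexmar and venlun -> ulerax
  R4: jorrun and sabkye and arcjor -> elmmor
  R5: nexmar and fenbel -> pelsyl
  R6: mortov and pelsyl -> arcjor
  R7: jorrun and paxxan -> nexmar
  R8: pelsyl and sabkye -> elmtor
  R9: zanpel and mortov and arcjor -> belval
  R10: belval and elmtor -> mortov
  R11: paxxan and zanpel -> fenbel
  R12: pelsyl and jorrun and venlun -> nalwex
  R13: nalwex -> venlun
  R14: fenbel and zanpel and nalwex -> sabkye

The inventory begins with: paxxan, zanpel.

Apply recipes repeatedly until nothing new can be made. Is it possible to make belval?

Yes

Using R11, paxxan and zanpel make fenbel.
Using R2, paxxan and fenbel make jorrun.
Using R1, fenbel and zanpel make mortov.
jorrun and paxxan -> nexmar (R7).
nexmar and fenbel -> pelsyl (R5).
mortov and pelsyl -> arcjor (R6).
zanpel and mortov and arcjor -> belval (R9).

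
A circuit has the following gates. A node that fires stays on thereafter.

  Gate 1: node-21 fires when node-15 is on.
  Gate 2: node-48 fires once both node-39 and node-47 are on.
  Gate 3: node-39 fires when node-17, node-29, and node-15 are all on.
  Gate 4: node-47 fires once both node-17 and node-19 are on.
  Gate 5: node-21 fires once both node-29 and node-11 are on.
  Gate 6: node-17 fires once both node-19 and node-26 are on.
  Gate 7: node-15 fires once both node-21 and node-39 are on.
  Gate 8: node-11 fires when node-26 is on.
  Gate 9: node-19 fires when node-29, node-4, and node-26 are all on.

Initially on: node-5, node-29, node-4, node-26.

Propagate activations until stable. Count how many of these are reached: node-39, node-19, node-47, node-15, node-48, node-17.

3

Gate 9: node-29, node-4, and node-26 on → node-19 on.
node-19 and node-26 are on, so node-17 fires (Gate 6).
Gate 4: node-17 and node-19 on → node-47 on.
node-39 would need node-17, node-29, and node-15 (Gate 3), but node-15 never turns on.
node-19: reached.
node-47: reached.
node-15 would need node-21 and node-39 (Gate 7), but node-39 never turns on.
node-48 would need node-39 and node-47 (Gate 2), but node-39 never turns on.
node-17: reached.
Reached: node-19, node-47, and node-17 — 3 of the 6.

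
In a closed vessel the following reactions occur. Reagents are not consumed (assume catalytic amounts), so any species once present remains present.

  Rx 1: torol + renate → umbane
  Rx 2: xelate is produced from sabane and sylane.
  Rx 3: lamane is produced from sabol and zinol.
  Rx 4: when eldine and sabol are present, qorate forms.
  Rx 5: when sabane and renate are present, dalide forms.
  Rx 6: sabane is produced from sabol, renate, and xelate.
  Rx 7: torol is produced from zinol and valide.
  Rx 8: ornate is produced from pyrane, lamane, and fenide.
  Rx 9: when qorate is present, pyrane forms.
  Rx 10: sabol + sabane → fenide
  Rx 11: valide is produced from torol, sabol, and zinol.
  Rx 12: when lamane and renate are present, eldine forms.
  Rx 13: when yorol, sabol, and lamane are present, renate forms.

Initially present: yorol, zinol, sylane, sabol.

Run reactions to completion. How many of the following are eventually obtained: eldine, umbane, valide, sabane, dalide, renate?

sabol and zinol present → lamane forms (Rx 3).
yorol, sabol, and lamane present → renate forms (Rx 13).
lamane and renate present → eldine forms (Rx 12).
eldine: reached.
umbane would need torol and renate (Rx 1), but torol never forms.
valide would need torol, sabol, and zinol (Rx 11), but torol never forms.
sabane would need sabol, renate, and xelate (Rx 6), but xelate never forms.
dalide would need sabane and renate (Rx 5), but sabane never forms.
renate: reached.
Reached: eldine and renate — 2 of the 6.

2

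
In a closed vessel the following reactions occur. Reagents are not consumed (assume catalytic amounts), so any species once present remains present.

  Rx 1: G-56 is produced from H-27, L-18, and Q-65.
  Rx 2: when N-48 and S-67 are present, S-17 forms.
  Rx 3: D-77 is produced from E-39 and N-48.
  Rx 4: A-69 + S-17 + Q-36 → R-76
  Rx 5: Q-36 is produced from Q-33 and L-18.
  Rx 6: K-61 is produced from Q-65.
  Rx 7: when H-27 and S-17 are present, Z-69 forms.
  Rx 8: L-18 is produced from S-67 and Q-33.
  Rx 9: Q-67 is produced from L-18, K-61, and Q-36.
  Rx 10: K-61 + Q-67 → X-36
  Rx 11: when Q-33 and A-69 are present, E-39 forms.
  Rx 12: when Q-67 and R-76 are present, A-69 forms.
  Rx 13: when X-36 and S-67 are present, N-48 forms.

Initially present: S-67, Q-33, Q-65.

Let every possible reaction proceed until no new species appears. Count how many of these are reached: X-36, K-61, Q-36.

S-67 and Q-33 present → L-18 forms (Rx 8).
Q-65 present → K-61 forms (Rx 6).
Q-33 and L-18 present → Q-36 forms (Rx 5).
L-18, K-61, and Q-36 present → Q-67 forms (Rx 9).
K-61 and Q-67 present → X-36 forms (Rx 10).
X-36: reached.
K-61: reached.
Q-36: reached.
All 3 are reached.

3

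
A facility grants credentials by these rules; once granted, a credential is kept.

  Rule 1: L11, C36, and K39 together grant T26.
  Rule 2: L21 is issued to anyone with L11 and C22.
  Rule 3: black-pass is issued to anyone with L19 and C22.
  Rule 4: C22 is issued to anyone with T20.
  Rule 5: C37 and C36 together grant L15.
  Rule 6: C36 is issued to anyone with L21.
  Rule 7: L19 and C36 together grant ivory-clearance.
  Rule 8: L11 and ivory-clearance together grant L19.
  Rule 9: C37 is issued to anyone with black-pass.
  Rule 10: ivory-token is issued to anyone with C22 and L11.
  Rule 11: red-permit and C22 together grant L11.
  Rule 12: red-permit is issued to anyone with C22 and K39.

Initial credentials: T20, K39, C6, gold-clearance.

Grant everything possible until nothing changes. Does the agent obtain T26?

Holding T20 grants C22 (Rule 4).
Holding C22 and K39 grants red-permit (Rule 12).
Holding red-permit and C22 grants L11 (Rule 11).
Holding L11 and C22 grants L21 (Rule 2).
Holding L21 grants C36 (Rule 6).
Holding L11, C36, and K39 grants T26 (Rule 1).

Yes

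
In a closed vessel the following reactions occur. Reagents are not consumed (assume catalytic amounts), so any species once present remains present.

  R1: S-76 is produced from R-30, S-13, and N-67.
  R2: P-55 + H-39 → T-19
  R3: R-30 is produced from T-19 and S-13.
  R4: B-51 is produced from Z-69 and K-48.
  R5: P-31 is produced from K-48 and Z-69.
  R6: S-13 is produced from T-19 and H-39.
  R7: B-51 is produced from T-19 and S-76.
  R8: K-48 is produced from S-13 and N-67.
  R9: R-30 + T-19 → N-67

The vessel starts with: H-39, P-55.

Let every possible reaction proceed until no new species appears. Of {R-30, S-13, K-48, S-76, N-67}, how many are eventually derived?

5

P-55 and H-39 present → T-19 forms (R2).
T-19 and H-39 present → S-13 forms (R6).
T-19 and S-13 present → R-30 forms (R3).
R-30 and T-19 present → N-67 forms (R9).
S-13 and N-67 present → K-48 forms (R8).
R-30, S-13, and N-67 present → S-76 forms (R1).
R-30: reached.
S-13: reached.
K-48: reached.
S-76: reached.
N-67: reached.
All 5 are reached.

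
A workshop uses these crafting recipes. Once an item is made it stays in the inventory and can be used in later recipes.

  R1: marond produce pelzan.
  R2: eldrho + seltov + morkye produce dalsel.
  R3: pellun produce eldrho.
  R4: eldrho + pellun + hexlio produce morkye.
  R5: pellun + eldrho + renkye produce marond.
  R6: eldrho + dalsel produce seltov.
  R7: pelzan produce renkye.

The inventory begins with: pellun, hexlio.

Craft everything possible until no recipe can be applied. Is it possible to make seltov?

seltov would need eldrho and dalsel (R6), but dalsel is never obtained.

No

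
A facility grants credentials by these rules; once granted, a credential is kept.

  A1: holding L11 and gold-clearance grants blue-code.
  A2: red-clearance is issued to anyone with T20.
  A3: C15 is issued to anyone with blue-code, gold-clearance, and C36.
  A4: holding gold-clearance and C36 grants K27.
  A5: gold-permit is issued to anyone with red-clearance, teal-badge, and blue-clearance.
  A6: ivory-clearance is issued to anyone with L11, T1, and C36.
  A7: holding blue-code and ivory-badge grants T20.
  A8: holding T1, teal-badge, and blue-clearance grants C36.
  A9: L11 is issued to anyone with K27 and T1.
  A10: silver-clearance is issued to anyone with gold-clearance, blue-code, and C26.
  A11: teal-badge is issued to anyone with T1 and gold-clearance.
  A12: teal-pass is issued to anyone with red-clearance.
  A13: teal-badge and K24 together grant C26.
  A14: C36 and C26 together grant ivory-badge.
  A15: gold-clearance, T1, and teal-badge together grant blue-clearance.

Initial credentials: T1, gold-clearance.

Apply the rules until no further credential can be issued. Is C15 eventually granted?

Yes

Holding T1 and gold-clearance grants teal-badge (A11).
Holding gold-clearance, T1, and teal-badge grants blue-clearance (A15).
Holding T1, teal-badge, and blue-clearance grants C36 (A8).
Holding gold-clearance and C36 grants K27 (A4).
Holding K27 and T1 grants L11 (A9).
Holding L11 and gold-clearance grants blue-code (A1).
Holding blue-code, gold-clearance, and C36 grants C15 (A3).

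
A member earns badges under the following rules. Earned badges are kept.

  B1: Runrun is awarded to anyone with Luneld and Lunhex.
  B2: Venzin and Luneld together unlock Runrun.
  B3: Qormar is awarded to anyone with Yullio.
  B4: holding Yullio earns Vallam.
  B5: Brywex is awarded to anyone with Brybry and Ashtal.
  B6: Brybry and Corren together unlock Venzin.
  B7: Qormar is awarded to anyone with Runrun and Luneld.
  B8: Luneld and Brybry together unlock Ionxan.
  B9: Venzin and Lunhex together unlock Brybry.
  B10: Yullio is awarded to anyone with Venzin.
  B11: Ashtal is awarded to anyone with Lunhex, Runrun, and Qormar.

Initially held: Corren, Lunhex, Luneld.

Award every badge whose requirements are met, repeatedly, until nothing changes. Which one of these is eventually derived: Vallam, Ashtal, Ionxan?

With Luneld and Lunhex, Runrun is earned (B1).
With Runrun and Luneld, Qormar is earned (B7).
With Lunhex, Runrun, and Qormar, Ashtal is earned (B11).
Vallam would need Yullio (B4), but Yullio is never earned. Ionxan would need Luneld and Brybry (B8), but Brybry is never earned.

Ashtal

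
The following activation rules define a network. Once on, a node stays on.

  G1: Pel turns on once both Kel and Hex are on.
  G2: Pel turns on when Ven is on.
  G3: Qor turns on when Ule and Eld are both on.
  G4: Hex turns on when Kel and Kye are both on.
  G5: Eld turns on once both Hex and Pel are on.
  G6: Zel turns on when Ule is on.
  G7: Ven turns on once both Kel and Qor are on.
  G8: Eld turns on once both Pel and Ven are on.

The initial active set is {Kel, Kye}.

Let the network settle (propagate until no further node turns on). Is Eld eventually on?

G4: Kel and Kye on → Hex on.
G1: Kel and Hex on → Pel on.
Hex and Pel are on, so Eld turns on (G5).

Yes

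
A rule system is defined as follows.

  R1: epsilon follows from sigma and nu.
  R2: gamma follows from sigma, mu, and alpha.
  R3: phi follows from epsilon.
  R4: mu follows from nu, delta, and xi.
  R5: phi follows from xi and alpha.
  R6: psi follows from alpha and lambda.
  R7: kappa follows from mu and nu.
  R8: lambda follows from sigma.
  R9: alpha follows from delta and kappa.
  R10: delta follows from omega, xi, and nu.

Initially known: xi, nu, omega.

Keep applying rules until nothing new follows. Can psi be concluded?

psi would need alpha and lambda (R6), but lambda is never established.

No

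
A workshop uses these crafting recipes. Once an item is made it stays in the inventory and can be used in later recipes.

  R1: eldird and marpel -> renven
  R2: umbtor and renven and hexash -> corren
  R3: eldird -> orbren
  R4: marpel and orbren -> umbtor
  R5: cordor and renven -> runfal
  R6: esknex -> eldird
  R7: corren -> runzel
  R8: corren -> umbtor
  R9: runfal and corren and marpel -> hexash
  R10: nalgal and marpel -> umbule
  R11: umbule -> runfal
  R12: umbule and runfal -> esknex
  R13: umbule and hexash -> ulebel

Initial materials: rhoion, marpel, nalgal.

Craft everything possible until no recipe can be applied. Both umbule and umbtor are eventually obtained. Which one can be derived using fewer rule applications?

umbule

umbule: nalgal and marpel -> umbule (R10). [1 rule application]
umbtor: Using R10, nalgal and marpel make umbule. Using R11, umbule makes runfal. Using R12, umbule and runfal make esknex. Using R6, esknex makes eldird. Using R3, eldird makes orbren. Using R4, marpel and orbren make umbtor. [6 rule applications]
umbule needs fewer.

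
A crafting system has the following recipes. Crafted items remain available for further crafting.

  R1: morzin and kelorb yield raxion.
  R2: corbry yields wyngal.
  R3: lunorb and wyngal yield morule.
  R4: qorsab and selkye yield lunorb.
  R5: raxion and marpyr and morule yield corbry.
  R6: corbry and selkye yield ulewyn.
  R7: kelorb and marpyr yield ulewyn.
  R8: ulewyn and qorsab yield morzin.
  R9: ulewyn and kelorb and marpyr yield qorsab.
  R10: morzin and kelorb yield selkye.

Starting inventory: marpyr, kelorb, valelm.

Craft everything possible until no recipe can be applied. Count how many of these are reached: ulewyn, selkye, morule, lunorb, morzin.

4

Using R7, kelorb and marpyr make ulewyn.
Using R9, ulewyn, kelorb, and marpyr make qorsab.
Using R8, ulewyn and qorsab make morzin.
Using R10, morzin and kelorb make selkye.
Using R4, qorsab and selkye make lunorb.
ulewyn: reached.
selkye: reached.
morule would need lunorb and wyngal (R3), but wyngal is never obtained.
lunorb: reached.
morzin: reached.
Reached: ulewyn, selkye, lunorb, and morzin — 4 of the 5.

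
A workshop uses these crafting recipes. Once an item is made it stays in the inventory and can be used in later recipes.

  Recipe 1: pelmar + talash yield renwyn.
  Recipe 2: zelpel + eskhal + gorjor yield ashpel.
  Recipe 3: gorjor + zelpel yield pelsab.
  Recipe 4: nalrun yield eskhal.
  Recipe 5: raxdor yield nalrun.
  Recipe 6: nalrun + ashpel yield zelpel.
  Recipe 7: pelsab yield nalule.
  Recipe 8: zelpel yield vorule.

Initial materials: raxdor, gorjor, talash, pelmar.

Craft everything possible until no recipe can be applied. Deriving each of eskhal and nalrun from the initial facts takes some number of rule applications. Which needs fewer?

nalrun

nalrun: Using Recipe 5, raxdor makes nalrun. [1 rule application]
eskhal: Using Recipe 5, raxdor makes nalrun. Using Recipe 4, nalrun makes eskhal. [2 rule applications]
nalrun needs fewer.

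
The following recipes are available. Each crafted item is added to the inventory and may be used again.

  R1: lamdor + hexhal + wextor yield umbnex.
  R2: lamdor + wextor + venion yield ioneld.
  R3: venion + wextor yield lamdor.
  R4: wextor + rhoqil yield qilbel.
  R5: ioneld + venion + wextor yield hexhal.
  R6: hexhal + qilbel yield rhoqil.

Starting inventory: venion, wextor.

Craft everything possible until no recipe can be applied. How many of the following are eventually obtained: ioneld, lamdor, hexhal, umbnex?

4

venion + wextor → lamdor (R3).
lamdor + wextor + venion → ioneld (R2).
Using R5, ioneld, venion, and wextor make hexhal.
Using R1, lamdor, hexhal, and wextor make umbnex.
ioneld: reached.
lamdor: reached.
hexhal: reached.
umbnex: reached.
All 4 are reached.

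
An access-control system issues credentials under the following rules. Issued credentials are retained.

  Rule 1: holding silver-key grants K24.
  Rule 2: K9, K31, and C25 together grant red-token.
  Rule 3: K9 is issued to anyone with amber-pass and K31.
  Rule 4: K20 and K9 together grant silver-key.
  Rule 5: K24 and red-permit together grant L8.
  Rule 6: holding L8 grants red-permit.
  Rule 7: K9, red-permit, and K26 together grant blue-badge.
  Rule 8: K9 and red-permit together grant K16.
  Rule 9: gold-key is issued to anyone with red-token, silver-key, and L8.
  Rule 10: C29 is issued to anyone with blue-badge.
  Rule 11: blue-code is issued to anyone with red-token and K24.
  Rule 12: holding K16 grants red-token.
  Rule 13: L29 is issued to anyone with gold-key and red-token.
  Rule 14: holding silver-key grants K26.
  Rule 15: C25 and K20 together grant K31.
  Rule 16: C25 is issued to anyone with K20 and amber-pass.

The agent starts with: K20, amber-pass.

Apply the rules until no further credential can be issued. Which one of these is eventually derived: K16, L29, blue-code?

Holding K20 and amber-pass grants C25 (Rule 16).
Holding C25 and K20 grants K31 (Rule 15).
Holding amber-pass and K31 grants K9 (Rule 3).
Holding K9, K31, and C25 grants red-token (Rule 2).
Holding K20 and K9 grants silver-key (Rule 4).
Holding silver-key grants K24 (Rule 1).
Holding red-token and K24 grants blue-code (Rule 11).
K16 would need K9 and red-permit (Rule 8), but red-permit is never granted. L29 would need gold-key and red-token (Rule 13), but gold-key is never granted.

blue-code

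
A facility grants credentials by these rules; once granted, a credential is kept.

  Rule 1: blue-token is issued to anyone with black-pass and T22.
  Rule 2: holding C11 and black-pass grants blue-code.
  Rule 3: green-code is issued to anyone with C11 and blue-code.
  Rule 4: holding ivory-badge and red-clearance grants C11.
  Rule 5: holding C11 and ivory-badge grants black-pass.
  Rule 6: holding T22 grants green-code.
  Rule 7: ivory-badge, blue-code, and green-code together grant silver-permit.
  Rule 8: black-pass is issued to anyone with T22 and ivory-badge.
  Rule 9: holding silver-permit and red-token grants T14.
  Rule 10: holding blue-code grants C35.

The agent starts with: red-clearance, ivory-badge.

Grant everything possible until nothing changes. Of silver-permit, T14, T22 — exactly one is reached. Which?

silver-permit

Holding ivory-badge and red-clearance grants C11 (Rule 4).
Holding C11 and ivory-badge grants black-pass (Rule 5).
Holding C11 and black-pass grants blue-code (Rule 2).
Holding C11 and blue-code grants green-code (Rule 3).
Holding ivory-badge, blue-code, and green-code grants silver-permit (Rule 7).
T14 would need silver-permit and red-token (Rule 9), but red-token is never granted. No rule produces T22, and it is not given.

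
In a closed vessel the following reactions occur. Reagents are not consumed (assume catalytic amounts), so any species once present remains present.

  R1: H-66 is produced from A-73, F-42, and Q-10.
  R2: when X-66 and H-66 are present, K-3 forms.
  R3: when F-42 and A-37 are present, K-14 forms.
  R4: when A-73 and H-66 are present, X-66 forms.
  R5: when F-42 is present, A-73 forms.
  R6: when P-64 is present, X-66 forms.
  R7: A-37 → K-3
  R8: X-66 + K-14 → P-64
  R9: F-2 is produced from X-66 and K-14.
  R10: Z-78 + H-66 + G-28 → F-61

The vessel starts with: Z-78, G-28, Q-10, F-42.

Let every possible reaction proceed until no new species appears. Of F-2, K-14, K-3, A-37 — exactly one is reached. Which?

K-3

F-42 present → A-73 forms (R5).
A-73, F-42, and Q-10 present → H-66 forms (R1).
A-73 and H-66 present → X-66 forms (R4).
X-66 and H-66 present → K-3 forms (R2).
F-2 would need X-66 and K-14 (R9), but K-14 never forms. No rule produces A-37, and it is not given. K-14 would need F-42 and A-37 (R3), but A-37 never forms.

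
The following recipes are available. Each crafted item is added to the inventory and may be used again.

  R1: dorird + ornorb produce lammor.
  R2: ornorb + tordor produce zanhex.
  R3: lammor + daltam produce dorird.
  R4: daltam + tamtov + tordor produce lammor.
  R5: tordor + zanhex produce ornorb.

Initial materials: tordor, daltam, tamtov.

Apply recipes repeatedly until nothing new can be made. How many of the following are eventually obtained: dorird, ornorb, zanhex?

Using R4, daltam, tamtov, and tordor make lammor.
Using R3, lammor and daltam make dorird.
dorird: reached.
ornorb would need tordor and zanhex (R5), but zanhex is never obtained.
zanhex would need ornorb and tordor (R2), but ornorb is never obtained.
Reached: dorird — 1 of the 3.

1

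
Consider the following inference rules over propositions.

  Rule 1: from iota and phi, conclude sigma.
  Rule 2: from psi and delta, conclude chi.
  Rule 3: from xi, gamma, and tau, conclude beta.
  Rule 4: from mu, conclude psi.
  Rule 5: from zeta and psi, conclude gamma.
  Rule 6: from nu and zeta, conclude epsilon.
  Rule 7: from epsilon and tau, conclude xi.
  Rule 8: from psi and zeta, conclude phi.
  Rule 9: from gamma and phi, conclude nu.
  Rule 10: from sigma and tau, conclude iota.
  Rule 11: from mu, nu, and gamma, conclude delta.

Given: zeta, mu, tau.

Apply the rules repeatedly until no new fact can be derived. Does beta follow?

mu holds, so psi follows (Rule 4).
zeta and psi hold, so gamma follows (Rule 5).
psi and zeta hold, so phi follows (Rule 8).
From gamma and phi, Rule 9 gives nu.
From nu and zeta, Rule 6 gives epsilon.
From epsilon and tau, Rule 7 gives xi.
From xi, gamma, and tau, Rule 3 gives beta.

Yes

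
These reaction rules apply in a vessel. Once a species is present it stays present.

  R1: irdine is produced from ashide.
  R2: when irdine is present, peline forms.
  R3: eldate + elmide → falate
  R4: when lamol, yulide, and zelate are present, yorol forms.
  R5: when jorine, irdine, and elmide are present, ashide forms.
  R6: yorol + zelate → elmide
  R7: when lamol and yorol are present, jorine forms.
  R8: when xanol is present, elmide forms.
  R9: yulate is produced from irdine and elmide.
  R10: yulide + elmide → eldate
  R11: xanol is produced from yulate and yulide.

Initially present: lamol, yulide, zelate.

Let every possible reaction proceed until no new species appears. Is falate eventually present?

lamol, yulide, and zelate present → yorol forms (R4).
yorol and zelate present → elmide forms (R6).
yulide and elmide present → eldate forms (R10).
eldate and elmide present → falate forms (R3).

Yes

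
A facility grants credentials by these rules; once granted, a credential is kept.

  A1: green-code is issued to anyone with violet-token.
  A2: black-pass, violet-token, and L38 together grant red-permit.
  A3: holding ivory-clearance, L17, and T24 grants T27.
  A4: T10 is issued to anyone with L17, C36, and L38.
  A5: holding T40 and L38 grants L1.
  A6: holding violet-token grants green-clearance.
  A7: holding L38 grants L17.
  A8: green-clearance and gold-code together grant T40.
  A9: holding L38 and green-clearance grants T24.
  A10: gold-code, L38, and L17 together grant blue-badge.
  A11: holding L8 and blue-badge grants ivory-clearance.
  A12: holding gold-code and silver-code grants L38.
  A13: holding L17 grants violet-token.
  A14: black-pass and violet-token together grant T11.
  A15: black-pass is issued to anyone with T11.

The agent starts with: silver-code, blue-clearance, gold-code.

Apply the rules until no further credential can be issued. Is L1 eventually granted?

Holding gold-code and silver-code grants L38 (A12).
Holding L38 grants L17 (A7).
Holding L17 grants violet-token (A13).
Holding violet-token grants green-clearance (A6).
Holding green-clearance and gold-code grants T40 (A8).
Holding T40 and L38 grants L1 (A5).

Yes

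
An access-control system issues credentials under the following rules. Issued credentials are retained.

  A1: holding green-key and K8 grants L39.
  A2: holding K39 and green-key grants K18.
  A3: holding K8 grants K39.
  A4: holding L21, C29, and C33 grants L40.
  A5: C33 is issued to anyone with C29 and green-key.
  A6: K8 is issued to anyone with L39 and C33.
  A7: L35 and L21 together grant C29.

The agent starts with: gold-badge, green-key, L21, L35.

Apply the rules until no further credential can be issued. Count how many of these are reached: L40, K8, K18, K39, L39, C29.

Holding L35 and L21 grants C29 (A7).
Holding C29 and green-key grants C33 (A5).
Holding L21, C29, and C33 grants L40 (A4).
L40: reached.
K8 would need L39 and C33 (A6), but L39 is never granted.
K18 would need K39 and green-key (A2), but K39 is never granted.
K39 would need K8 (A3), but K8 is never granted.
L39 would need green-key and K8 (A1), but K8 is never granted.
C29: reached.
Reached: L40 and C29 — 2 of the 6.

2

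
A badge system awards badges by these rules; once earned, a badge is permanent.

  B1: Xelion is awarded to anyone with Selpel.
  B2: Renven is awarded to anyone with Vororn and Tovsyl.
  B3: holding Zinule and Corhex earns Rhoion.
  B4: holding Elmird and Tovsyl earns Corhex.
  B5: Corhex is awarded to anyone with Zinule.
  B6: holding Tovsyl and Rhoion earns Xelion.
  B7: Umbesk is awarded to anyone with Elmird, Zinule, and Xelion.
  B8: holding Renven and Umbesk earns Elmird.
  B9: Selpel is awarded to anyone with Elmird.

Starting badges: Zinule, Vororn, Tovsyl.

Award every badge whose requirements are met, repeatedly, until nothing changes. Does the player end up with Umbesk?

Umbesk would need Elmird, Zinule, and Xelion (B7), but Elmird is never earned.

No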